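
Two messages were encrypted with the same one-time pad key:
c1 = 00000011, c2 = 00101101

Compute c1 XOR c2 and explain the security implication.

Step 1: c1 XOR c2 = (m1 XOR k) XOR (m2 XOR k).
Step 2: By XOR associativity/commutativity: = m1 XOR m2 XOR k XOR k = m1 XOR m2.
Step 3: 00000011 XOR 00101101 = 00101110 = 46.
Step 4: The key cancels out! An attacker learns m1 XOR m2 = 46, revealing the relationship between plaintexts.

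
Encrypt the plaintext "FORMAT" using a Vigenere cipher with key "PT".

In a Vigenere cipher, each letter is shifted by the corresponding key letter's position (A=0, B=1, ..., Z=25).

Step 1: Repeat key to match plaintext length:
  Plaintext: FORMAT
  Key:       PTPTPT
Step 2: Encrypt each letter:
  F(5) + P(15) = (5+15) mod 26 = 20 = U
  O(14) + T(19) = (14+19) mod 26 = 7 = H
  R(17) + P(15) = (17+15) mod 26 = 6 = G
  M(12) + T(19) = (12+19) mod 26 = 5 = F
  A(0) + P(15) = (0+15) mod 26 = 15 = P
  T(19) + T(19) = (19+19) mod 26 = 12 = M
Ciphertext: UHGFPM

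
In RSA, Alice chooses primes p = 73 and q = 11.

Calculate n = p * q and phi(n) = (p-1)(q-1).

Step 1: n = p * q = 73 * 11 = 803.
Step 2: phi(n) = (p-1)(q-1) = 72 * 10 = 720.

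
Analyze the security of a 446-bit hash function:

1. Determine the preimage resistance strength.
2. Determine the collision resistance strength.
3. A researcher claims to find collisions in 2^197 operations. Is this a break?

Step 1: Preimage resistance requires brute-force of 2^446 operations.
Step 2: Collision resistance (birthday bound) = 2^(446/2) = 2^223.
Step 3: The claimed attack costs 2^197 operations.
Step 4: Since 2^197 < 2^223, the claimed attack beats the generic birthday bound, so collision resistance is broken.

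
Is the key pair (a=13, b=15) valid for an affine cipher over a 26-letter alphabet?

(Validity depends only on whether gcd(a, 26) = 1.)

Step 1: Compute gcd(13, 26).
Step 2: gcd(13, 26) = 13.
Since gcd = 13 != 1, 13 shares a common factor with 26, so it cannot be used.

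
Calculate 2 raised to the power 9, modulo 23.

Step 1: Compute 2^9 mod 23 step by step, reducing modulo 23 at each step.
  2^1 mod 23 = 2
  2^2 mod 23 = (2 * 2) mod 23 = 4
  2^3 mod 23 = (4 * 2) mod 23 = 8
  2^4 mod 23 = (8 * 2) mod 23 = 16
  2^5 mod 23 = (16 * 2) mod 23 = 9
  2^6 mod 23 = (9 * 2) mod 23 = 18
  2^7 mod 23 = (18 * 2) mod 23 = 13
  2^8 mod 23 = (13 * 2) mod 23 = 3
  2^9 mod 23 = (3 * 2) mod 23 = 6
Step 2: Result = 6.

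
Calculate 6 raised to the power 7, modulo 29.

Step 1: Compute 6^7 mod 29 step by step, reducing modulo 29 at each step.
  6^1 mod 29 = 6
  6^2 mod 29 = (6 * 6) mod 29 = 7
  6^3 mod 29 = (7 * 6) mod 29 = 13
  6^4 mod 29 = (13 * 6) mod 29 = 20
  6^5 mod 29 = (20 * 6) mod 29 = 4
  6^6 mod 29 = (4 * 6) mod 29 = 24
  6^7 mod 29 = (24 * 6) mod 29 = 28
Step 2: Result = 28.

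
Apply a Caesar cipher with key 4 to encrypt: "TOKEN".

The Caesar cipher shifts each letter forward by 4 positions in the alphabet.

Step 1: For each letter, shift forward by 4 positions (mod 26).
  T (position 19) -> position (19+4) mod 26 = 23 -> X
  O (position 14) -> position (14+4) mod 26 = 18 -> S
  K (position 10) -> position (10+4) mod 26 = 14 -> O
  E (position 4) -> position (4+4) mod 26 = 8 -> I
  N (position 13) -> position (13+4) mod 26 = 17 -> R
Result: XSOIR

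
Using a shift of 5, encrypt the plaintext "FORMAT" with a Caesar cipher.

Step 1: For each letter, shift forward by 5 positions (mod 26).
  F (position 5) -> position (5+5) mod 26 = 10 -> K
  O (position 14) -> position (14+5) mod 26 = 19 -> T
  R (position 17) -> position (17+5) mod 26 = 22 -> W
  M (position 12) -> position (12+5) mod 26 = 17 -> R
  A (position 0) -> position (0+5) mod 26 = 5 -> F
  T (position 19) -> position (19+5) mod 26 = 24 -> Y
Result: KTWRFY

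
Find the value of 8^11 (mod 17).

Step 1: Compute 8^11 mod 17 step by step, reducing modulo 17 at each step.
  8^1 mod 17 = 8
  8^2 mod 17 = (8 * 8) mod 17 = 13
  8^3 mod 17 = (13 * 8) mod 17 = 2
  8^4 mod 17 = (2 * 8) mod 17 = 16
  8^5 mod 17 = (16 * 8) mod 17 = 9
  8^6 mod 17 = (9 * 8) mod 17 = 4
  8^7 mod 17 = (4 * 8) mod 17 = 15
  8^8 mod 17 = (15 * 8) mod 17 = 1
  8^9 mod 17 = (1 * 8) mod 17 = 8
  8^10 mod 17 = (8 * 8) mod 17 = 13
  8^11 mod 17 = (13 * 8) mod 17 = 2
Step 2: Result = 2.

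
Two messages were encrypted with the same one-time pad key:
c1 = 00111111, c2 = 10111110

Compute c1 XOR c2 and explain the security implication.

Step 1: c1 XOR c2 = (m1 XOR k) XOR (m2 XOR k).
Step 2: By XOR associativity/commutativity: = m1 XOR m2 XOR k XOR k = m1 XOR m2.
Step 3: 00111111 XOR 10111110 = 10000001 = 129.
Step 4: The key cancels out! An attacker learns m1 XOR m2 = 129, revealing the relationship between plaintexts.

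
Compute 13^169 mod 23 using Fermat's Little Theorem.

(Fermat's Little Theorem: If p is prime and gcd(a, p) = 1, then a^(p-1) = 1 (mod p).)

Step 1: Since 23 is prime, by Fermat's Little Theorem: 13^22 = 1 (mod 23).
Step 2: Reduce exponent: 169 mod 22 = 15.
Step 3: So 13^169 = 13^15 (mod 23).
Step 4: 13^15 mod 23 = 18.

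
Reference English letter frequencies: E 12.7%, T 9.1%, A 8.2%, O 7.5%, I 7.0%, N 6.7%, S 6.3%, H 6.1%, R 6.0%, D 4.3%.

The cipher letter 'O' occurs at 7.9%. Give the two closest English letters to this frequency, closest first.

Step 1: Observed frequency of 'O' is 7.9%.
Step 2: Compute distances to each reference frequency and sort:
  A (8.2%): difference = 0.3% <-- BEST
  O (7.5%): difference = 0.4% <-- RUNNER-UP
  I (7.0%): difference = 0.9%
  T (9.1%): difference = 1.2%
  N (6.7%): difference = 1.2%
Step 3: Most likely is 'A' (8.2%, diff 0.3%); second most likely is 'O' (7.5%, diff 0.4%).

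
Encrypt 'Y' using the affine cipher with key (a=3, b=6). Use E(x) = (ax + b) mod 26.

Step 1: Convert 'Y' to number: x = 24.
Step 2: E(24) = (3 * 24 + 6) mod 26 = 78 mod 26 = 0.
Step 3: Convert 0 back to letter: A.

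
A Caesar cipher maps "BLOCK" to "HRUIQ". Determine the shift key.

Step 1: Compare first letters: B (position 1) -> H (position 7).
Step 2: Shift = (7 - 1) mod 26 = 6.
The shift value is 6.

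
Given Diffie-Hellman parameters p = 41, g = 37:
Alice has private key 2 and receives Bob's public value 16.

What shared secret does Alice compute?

Step 1: s = B^a mod p = 16^2 mod 41.
  16^1 mod 41 = 16
  16^2 mod 41 = (16 * 16) mod 41 = 10
Result: shared secret = 10.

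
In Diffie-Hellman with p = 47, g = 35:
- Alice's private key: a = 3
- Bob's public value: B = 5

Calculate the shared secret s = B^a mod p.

Step 1: s = B^a mod p = 5^3 mod 47.
  5^1 mod 47 = 5
  5^2 mod 47 = (5 * 5) mod 47 = 25
  5^3 mod 47 = (25 * 5) mod 47 = 31
Result: shared secret = 31.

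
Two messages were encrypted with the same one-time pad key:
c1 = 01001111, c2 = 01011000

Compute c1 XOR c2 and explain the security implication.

Step 1: c1 XOR c2 = (m1 XOR k) XOR (m2 XOR k).
Step 2: By XOR associativity/commutativity: = m1 XOR m2 XOR k XOR k = m1 XOR m2.
Step 3: 01001111 XOR 01011000 = 00010111 = 23.
Step 4: The key cancels out! An attacker learns m1 XOR m2 = 23, revealing the relationship between plaintexts.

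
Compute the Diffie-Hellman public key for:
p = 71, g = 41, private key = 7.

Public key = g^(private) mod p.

Step 1: A = g^a mod p = 41^7 mod 71.
  41^1 mod 71 = 41
  41^2 mod 71 = (41 * 41) mod 71 = 48
  41^3 mod 71 = (48 * 41) mod 71 = 51
  41^4 mod 71 = (51 * 41) mod 71 = 32
  41^5 mod 71 = (32 * 41) mod 71 = 34
  41^6 mod 71 = (34 * 41) mod 71 = 45
  41^7 mod 71 = (45 * 41) mod 71 = 70
Result: A = 70.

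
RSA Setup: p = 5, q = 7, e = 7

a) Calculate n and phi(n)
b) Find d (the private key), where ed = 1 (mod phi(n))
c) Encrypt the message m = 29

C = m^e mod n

Step 1: n = 5 * 7 = 35.
Step 2: phi(n) = (5-1)(7-1) = 4 * 6 = 24.
Step 3: Find d = 7^(-1) mod 24 = 7.
  Verify: 7 * 7 = 49 = 1 (mod 24).
Step 4: C = 29^7 mod 35 = 29.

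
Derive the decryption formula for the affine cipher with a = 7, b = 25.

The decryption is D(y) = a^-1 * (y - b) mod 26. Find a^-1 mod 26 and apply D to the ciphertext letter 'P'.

Step 1: Find a^-1, the modular inverse of 7 mod 26.
Step 2: We need 7 * a^-1 = 1 (mod 26).
Step 3: 7 * 15 = 105 = 4 * 26 + 1, so a^-1 = 15.
Step 4: D(y) = 15(y - 25) mod 26.
Step 5: Apply to 'P' (y = 15): D(15) = 15 * (15 - 25) mod 26 = 15 * -10 mod 26 = 6 -> 'G'.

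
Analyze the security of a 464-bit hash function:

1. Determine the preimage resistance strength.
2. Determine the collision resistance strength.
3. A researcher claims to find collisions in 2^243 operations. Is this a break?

Step 1: Preimage resistance requires brute-force of 2^464 operations.
Step 2: Collision resistance (birthday bound) = 2^(464/2) = 2^232.
Step 3: The claimed attack costs 2^243 operations.
Step 4: Since 2^243 >= 2^232, the claimed attack is no faster than the generic birthday attack, so this does not break collision resistance.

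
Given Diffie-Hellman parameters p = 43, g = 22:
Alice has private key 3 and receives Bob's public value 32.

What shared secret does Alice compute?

Step 1: s = B^a mod p = 32^3 mod 43.
  32^1 mod 43 = 32
  32^2 mod 43 = (32 * 32) mod 43 = 35
  32^3 mod 43 = (35 * 32) mod 43 = 2
Result: shared secret = 2.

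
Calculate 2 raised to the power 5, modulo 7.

Step 1: Compute 2^5 mod 7 step by step, reducing modulo 7 at each step.
  2^1 mod 7 = 2
  2^2 mod 7 = (2 * 2) mod 7 = 4
  2^3 mod 7 = (4 * 2) mod 7 = 1
  2^4 mod 7 = (1 * 2) mod 7 = 2
  2^5 mod 7 = (2 * 2) mod 7 = 4
Step 2: Result = 4.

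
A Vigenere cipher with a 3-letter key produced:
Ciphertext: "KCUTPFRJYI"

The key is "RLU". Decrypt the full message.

Step 1: Key 'RLU' has length 3. Extended key: RLURLURLUR
Step 2: Decrypt each position:
  K(10) - R(17) = 19 = T
  C(2) - L(11) = 17 = R
  U(20) - U(20) = 0 = A
  T(19) - R(17) = 2 = C
  P(15) - L(11) = 4 = E
  F(5) - U(20) = 11 = L
  R(17) - R(17) = 0 = A
  J(9) - L(11) = 24 = Y
  Y(24) - U(20) = 4 = E
  I(8) - R(17) = 17 = R
Plaintext: TRACELAYER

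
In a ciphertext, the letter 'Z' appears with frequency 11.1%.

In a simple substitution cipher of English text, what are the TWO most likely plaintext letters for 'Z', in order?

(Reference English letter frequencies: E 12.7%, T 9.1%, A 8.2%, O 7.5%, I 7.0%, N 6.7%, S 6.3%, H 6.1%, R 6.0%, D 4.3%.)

Step 1: Observed frequency of 'Z' is 11.1%.
Step 2: Compute distances to each reference frequency and sort:
  E (12.7%): difference = 1.6% <-- BEST
  T (9.1%): difference = 2.0% <-- RUNNER-UP
  A (8.2%): difference = 2.9%
  O (7.5%): difference = 3.6%
  I (7.0%): difference = 4.1%
Step 3: Most likely is 'E' (12.7%, diff 1.6%); second most likely is 'T' (9.1%, diff 2.0%).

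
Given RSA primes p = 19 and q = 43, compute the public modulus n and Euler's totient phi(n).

Step 1: n = p * q = 19 * 43 = 817.
Step 2: phi(n) = (p-1)(q-1) = 18 * 42 = 756.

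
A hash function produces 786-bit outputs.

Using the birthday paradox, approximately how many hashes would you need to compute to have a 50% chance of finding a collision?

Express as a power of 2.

Step 1: The birthday paradox gives collision probability ~50% after sqrt(2^n) = 2^(n/2) hashes.
Step 2: For 786-bit output: 2^(786/2) = 2^393.
Step 3: Approximately 2^393 hash computations needed.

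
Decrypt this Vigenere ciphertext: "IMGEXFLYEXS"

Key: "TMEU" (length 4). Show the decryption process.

Step 1: Key 'TMEU' has length 4. Extended key: TMEUTMEUTME
Step 2: Decrypt each position:
  I(8) - T(19) = 15 = P
  M(12) - M(12) = 0 = A
  G(6) - E(4) = 2 = C
  E(4) - U(20) = 10 = K
  X(23) - T(19) = 4 = E
  F(5) - M(12) = 19 = T
  L(11) - E(4) = 7 = H
  Y(24) - U(20) = 4 = E
  E(4) - T(19) = 11 = L
  X(23) - M(12) = 11 = L
  S(18) - E(4) = 14 = O
Plaintext: PACKETHELLO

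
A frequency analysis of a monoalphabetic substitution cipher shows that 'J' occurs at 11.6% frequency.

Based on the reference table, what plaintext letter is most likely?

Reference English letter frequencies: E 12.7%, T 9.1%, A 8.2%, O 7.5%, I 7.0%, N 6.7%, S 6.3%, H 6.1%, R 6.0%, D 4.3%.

Step 1: The observed frequency is 11.6%.
Step 2: Compare with English frequencies:
  E: 12.7% (difference: 1.1%) <-- closest
  T: 9.1% (difference: 2.5%)
  A: 8.2% (difference: 3.4%)
  O: 7.5% (difference: 4.1%)
  I: 7.0% (difference: 4.6%)
  N: 6.7% (difference: 4.9%)
  S: 6.3% (difference: 5.3%)
  H: 6.1% (difference: 5.5%)
  R: 6.0% (difference: 5.6%)
  D: 4.3% (difference: 7.3%)
Step 3: 'J' most likely represents 'E' (frequency 12.7%).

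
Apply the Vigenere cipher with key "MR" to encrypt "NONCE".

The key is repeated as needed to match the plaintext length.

Step 1: Repeat key to match plaintext length:
  Plaintext: NONCE
  Key:       MRMRM
Step 2: Encrypt each letter:
  N(13) + M(12) = (13+12) mod 26 = 25 = Z
  O(14) + R(17) = (14+17) mod 26 = 5 = F
  N(13) + M(12) = (13+12) mod 26 = 25 = Z
  C(2) + R(17) = (2+17) mod 26 = 19 = T
  E(4) + M(12) = (4+12) mod 26 = 16 = Q
Ciphertext: ZFZTQ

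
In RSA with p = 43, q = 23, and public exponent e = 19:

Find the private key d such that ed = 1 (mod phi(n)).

Step 1: n = 43 * 23 = 989.
Step 2: phi(n) = 42 * 22 = 924.
Step 3: Find d such that 19 * d = 1 (mod 924).
Step 4: d = 19^(-1) mod 924 = 535.
Verification: 19 * 535 = 10165 = 11 * 924 + 1.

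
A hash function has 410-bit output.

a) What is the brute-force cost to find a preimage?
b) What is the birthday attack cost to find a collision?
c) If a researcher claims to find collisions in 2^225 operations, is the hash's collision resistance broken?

Step 1: Preimage resistance requires brute-force of 2^410 operations.
Step 2: Collision resistance (birthday bound) = 2^(410/2) = 2^205.
Step 3: The claimed attack costs 2^225 operations.
Step 4: Since 2^225 >= 2^205, the claimed attack is no faster than the generic birthday attack, so this does not break collision resistance.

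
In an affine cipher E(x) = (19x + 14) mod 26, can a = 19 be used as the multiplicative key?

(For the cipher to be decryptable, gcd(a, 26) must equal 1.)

Step 1: Compute gcd(19, 26).
Step 2: gcd(19, 26) = 1.
Since gcd = 1, 19 is coprime with 26, so it is a valid key.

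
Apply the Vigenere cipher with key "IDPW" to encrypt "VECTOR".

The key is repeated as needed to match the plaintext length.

Step 1: Repeat key to match plaintext length:
  Plaintext: VECTOR
  Key:       IDPWID
Step 2: Encrypt each letter:
  V(21) + I(8) = (21+8) mod 26 = 3 = D
  E(4) + D(3) = (4+3) mod 26 = 7 = H
  C(2) + P(15) = (2+15) mod 26 = 17 = R
  T(19) + W(22) = (19+22) mod 26 = 15 = P
  O(14) + I(8) = (14+8) mod 26 = 22 = W
  R(17) + D(3) = (17+3) mod 26 = 20 = U
Ciphertext: DHRPWU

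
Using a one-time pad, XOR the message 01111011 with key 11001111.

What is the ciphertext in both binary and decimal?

Step 1: Write out the XOR operation bit by bit:
  Message: 01111011
  Key:     11001111
  XOR:     10110100
Step 2: Convert to decimal: 10110100 = 180.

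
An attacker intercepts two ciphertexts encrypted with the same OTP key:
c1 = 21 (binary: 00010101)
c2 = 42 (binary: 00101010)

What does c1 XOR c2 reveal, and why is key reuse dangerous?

Step 1: c1 XOR c2 = (m1 XOR k) XOR (m2 XOR k).
Step 2: By XOR associativity/commutativity: = m1 XOR m2 XOR k XOR k = m1 XOR m2.
Step 3: 00010101 XOR 00101010 = 00111111 = 63.
Step 4: The key cancels out! An attacker learns m1 XOR m2 = 63, revealing the relationship between plaintexts.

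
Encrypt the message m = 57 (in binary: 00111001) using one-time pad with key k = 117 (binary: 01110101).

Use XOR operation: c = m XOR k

Step 1: Write out the XOR operation bit by bit:
  Message: 00111001
  Key:     01110101
  XOR:     01001100
Step 2: Convert to decimal: 01001100 = 76.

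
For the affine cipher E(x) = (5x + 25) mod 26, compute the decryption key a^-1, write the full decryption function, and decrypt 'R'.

Step 1: Find a^-1, the modular inverse of 5 mod 26.
Step 2: We need 5 * a^-1 = 1 (mod 26).
Step 3: 5 * 21 = 105 = 4 * 26 + 1, so a^-1 = 21.
Step 4: D(y) = 21(y - 25) mod 26.
Step 5: Apply to 'R' (y = 17): D(17) = 21 * (17 - 25) mod 26 = 21 * -8 mod 26 = 14 -> 'O'.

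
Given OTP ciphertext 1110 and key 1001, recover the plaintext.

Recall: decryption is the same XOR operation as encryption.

Step 1: XOR ciphertext with key:
  Ciphertext: 1110
  Key:        1001
  XOR:        0111
Step 2: Plaintext = 0111 = 7 in decimal.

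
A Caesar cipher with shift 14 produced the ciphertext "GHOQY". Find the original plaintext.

Step 1: Reverse the shift by subtracting 14 from each letter position.
  G (position 6) -> position (6-14) mod 26 = 18 -> S
  H (position 7) -> position (7-14) mod 26 = 19 -> T
  O (position 14) -> position (14-14) mod 26 = 0 -> A
  Q (position 16) -> position (16-14) mod 26 = 2 -> C
  Y (position 24) -> position (24-14) mod 26 = 10 -> K
Decrypted message: STACK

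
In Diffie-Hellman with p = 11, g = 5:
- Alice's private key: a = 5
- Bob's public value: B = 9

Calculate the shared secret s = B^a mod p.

Step 1: s = B^a mod p = 9^5 mod 11.
  9^1 mod 11 = 9
  9^2 mod 11 = (9 * 9) mod 11 = 4
  9^3 mod 11 = (4 * 9) mod 11 = 3
  9^4 mod 11 = (3 * 9) mod 11 = 5
  9^5 mod 11 = (5 * 9) mod 11 = 1
Result: shared secret = 1.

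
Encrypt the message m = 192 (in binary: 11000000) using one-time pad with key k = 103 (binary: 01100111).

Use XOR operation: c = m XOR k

Step 1: Write out the XOR operation bit by bit:
  Message: 11000000
  Key:     01100111
  XOR:     10100111
Step 2: Convert to decimal: 10100111 = 167.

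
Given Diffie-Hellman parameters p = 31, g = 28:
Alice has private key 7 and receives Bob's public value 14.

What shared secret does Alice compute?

Step 1: s = B^a mod p = 14^7 mod 31.
  14^1 mod 31 = 14
  14^2 mod 31 = (14 * 14) mod 31 = 10
  14^3 mod 31 = (10 * 14) mod 31 = 16
  14^4 mod 31 = (16 * 14) mod 31 = 7
  14^5 mod 31 = (7 * 14) mod 31 = 5
  14^6 mod 31 = (5 * 14) mod 31 = 8
  14^7 mod 31 = (8 * 14) mod 31 = 19
Result: shared secret = 19.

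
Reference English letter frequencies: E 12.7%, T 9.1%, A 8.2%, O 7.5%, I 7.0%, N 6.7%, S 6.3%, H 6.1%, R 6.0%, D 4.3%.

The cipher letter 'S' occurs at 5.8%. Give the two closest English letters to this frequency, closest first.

Step 1: Observed frequency of 'S' is 5.8%.
Step 2: Compute distances to each reference frequency and sort:
  R (6.0%): difference = 0.2% <-- BEST
  H (6.1%): difference = 0.3% <-- RUNNER-UP
  S (6.3%): difference = 0.5%
  N (6.7%): difference = 0.9%
  I (7.0%): difference = 1.2%
Step 3: Most likely is 'R' (6.0%, diff 0.2%); second most likely is 'H' (6.1%, diff 0.3%).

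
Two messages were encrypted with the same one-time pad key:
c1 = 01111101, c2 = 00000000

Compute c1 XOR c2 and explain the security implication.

Step 1: c1 XOR c2 = (m1 XOR k) XOR (m2 XOR k).
Step 2: By XOR associativity/commutativity: = m1 XOR m2 XOR k XOR k = m1 XOR m2.
Step 3: 01111101 XOR 00000000 = 01111101 = 125.
Step 4: The key cancels out! An attacker learns m1 XOR m2 = 125, revealing the relationship between plaintexts.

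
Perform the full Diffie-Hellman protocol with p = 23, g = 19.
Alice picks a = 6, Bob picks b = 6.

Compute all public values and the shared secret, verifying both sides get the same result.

Step 1: A = g^a mod p = 19^6 mod 23 = 2.
Step 2: B = g^b mod p = 19^6 mod 23 = 2.
Step 3: Alice computes s = B^a mod p = 2^6 mod 23 = 18.
Step 4: Bob computes s = A^b mod p = 2^6 mod 23 = 18.
Both sides agree: shared secret = 18.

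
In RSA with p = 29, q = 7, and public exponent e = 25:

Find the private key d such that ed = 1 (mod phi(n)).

Step 1: n = 29 * 7 = 203.
Step 2: phi(n) = 28 * 6 = 168.
Step 3: Find d such that 25 * d = 1 (mod 168).
Step 4: d = 25^(-1) mod 168 = 121.
Verification: 25 * 121 = 3025 = 18 * 168 + 1.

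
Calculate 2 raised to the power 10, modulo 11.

Step 1: Compute 2^10 mod 11 step by step, reducing modulo 11 at each step.
  2^1 mod 11 = 2
  2^2 mod 11 = (2 * 2) mod 11 = 4
  2^3 mod 11 = (4 * 2) mod 11 = 8
  2^4 mod 11 = (8 * 2) mod 11 = 5
  2^5 mod 11 = (5 * 2) mod 11 = 10
  2^6 mod 11 = (10 * 2) mod 11 = 9
  2^7 mod 11 = (9 * 2) mod 11 = 7
  2^8 mod 11 = (7 * 2) mod 11 = 3
  2^9 mod 11 = (3 * 2) mod 11 = 6
  2^10 mod 11 = (6 * 2) mod 11 = 1
Step 2: Result = 1.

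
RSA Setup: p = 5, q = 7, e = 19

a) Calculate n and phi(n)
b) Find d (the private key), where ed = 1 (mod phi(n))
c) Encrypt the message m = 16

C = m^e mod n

Step 1: n = 5 * 7 = 35.
Step 2: phi(n) = (5-1)(7-1) = 4 * 6 = 24.
Step 3: Find d = 19^(-1) mod 24 = 19.
  Verify: 19 * 19 = 361 = 1 (mod 24).
Step 4: C = 16^19 mod 35 = 16.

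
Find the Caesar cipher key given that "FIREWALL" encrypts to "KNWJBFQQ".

Step 1: Compare first letters: F (position 5) -> K (position 10).
Step 2: Shift = (10 - 5) mod 26 = 5.
The shift value is 5.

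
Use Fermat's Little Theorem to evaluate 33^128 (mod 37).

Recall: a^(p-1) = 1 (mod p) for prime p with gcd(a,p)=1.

Step 1: Since 37 is prime, by Fermat's Little Theorem: 33^36 = 1 (mod 37).
Step 2: Reduce exponent: 128 mod 36 = 20.
Step 3: So 33^128 = 33^20 (mod 37).
Step 4: 33^20 mod 37 = 16.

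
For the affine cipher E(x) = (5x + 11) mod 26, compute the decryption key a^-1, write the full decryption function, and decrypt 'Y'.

Step 1: Find a^-1, the modular inverse of 5 mod 26.
Step 2: We need 5 * a^-1 = 1 (mod 26).
Step 3: 5 * 21 = 105 = 4 * 26 + 1, so a^-1 = 21.
Step 4: D(y) = 21(y - 11) mod 26.
Step 5: Apply to 'Y' (y = 24): D(24) = 21 * (24 - 11) mod 26 = 21 * 13 mod 26 = 13 -> 'N'.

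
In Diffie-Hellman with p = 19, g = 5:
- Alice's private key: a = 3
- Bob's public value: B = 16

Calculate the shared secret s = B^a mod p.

Step 1: s = B^a mod p = 16^3 mod 19.
  16^1 mod 19 = 16
  16^2 mod 19 = (16 * 16) mod 19 = 9
  16^3 mod 19 = (9 * 16) mod 19 = 11
Result: shared secret = 11.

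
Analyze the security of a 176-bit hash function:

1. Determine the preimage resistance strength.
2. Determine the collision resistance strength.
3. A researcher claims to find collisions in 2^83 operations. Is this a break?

Step 1: Preimage resistance requires brute-force of 2^176 operations.
Step 2: Collision resistance (birthday bound) = 2^(176/2) = 2^88.
Step 3: The claimed attack costs 2^83 operations.
Step 4: Since 2^83 < 2^88, the claimed attack beats the generic birthday bound, so collision resistance is broken.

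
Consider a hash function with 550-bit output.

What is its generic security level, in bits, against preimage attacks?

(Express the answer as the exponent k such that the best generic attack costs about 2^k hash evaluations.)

Step 1: The hash has a 550-bit output.
Step 2: Preimage resistance means: given a digest h(x), it should be infeasible to find any input that hashes to it.
With a 550-bit output there are 2^550 possible digests, so a generic brute-force preimage search costs about 2^550 evaluations.
Step 3: Security level = 550 bits.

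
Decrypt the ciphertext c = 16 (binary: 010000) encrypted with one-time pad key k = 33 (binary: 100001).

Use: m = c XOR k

Step 1: XOR ciphertext with key:
  Ciphertext: 010000
  Key:        100001
  XOR:        110001
Step 2: Plaintext = 110001 = 49 in decimal.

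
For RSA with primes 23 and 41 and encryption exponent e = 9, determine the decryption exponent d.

Step 1: n = 23 * 41 = 943.
Step 2: phi(n) = 22 * 40 = 880.
Step 3: Find d such that 9 * d = 1 (mod 880).
Step 4: d = 9^(-1) mod 880 = 489.
Verification: 9 * 489 = 4401 = 5 * 880 + 1.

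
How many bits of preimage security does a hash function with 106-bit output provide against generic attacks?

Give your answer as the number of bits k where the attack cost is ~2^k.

Step 1: The hash has a 106-bit output.
Step 2: Preimage resistance means: given a digest h(x), it should be infeasible to find any input that hashes to it.
With a 106-bit output there are 2^106 possible digests, so a generic brute-force preimage search costs about 2^106 evaluations.
Step 3: Security level = 106 bits.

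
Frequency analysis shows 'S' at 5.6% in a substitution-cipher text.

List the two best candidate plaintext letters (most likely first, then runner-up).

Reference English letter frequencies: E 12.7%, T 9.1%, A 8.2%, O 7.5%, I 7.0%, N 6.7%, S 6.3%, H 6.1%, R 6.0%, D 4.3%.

Step 1: Observed frequency of 'S' is 5.6%.
Step 2: Compute distances to each reference frequency and sort:
  R (6.0%): difference = 0.4% <-- BEST
  H (6.1%): difference = 0.5% <-- RUNNER-UP
  S (6.3%): difference = 0.7%
  N (6.7%): difference = 1.1%
  D (4.3%): difference = 1.3%
Step 3: Most likely is 'R' (6.0%, diff 0.4%); second most likely is 'H' (6.1%, diff 0.5%).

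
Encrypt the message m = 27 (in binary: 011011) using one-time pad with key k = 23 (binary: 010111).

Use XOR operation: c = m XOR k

Step 1: Write out the XOR operation bit by bit:
  Message: 011011
  Key:     010111
  XOR:     001100
Step 2: Convert to decimal: 001100 = 12.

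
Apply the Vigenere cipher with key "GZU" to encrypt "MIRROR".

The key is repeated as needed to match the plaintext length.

Step 1: Repeat key to match plaintext length:
  Plaintext: MIRROR
  Key:       GZUGZU
Step 2: Encrypt each letter:
  M(12) + G(6) = (12+6) mod 26 = 18 = S
  I(8) + Z(25) = (8+25) mod 26 = 7 = H
  R(17) + U(20) = (17+20) mod 26 = 11 = L
  R(17) + G(6) = (17+6) mod 26 = 23 = X
  O(14) + Z(25) = (14+25) mod 26 = 13 = N
  R(17) + U(20) = (17+20) mod 26 = 11 = L
Ciphertext: SHLXNL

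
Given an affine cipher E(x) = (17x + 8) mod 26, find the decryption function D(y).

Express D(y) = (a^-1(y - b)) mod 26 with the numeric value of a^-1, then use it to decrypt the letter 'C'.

Step 1: Find a^-1, the modular inverse of 17 mod 26.
Step 2: We need 17 * a^-1 = 1 (mod 26).
Step 3: 17 * 23 = 391 = 15 * 26 + 1, so a^-1 = 23.
Step 4: D(y) = 23(y - 8) mod 26.
Step 5: Apply to 'C' (y = 2): D(2) = 23 * (2 - 8) mod 26 = 23 * -6 mod 26 = 18 -> 'S'.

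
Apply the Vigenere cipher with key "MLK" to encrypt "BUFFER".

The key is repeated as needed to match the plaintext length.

Step 1: Repeat key to match plaintext length:
  Plaintext: BUFFER
  Key:       MLKMLK
Step 2: Encrypt each letter:
  B(1) + M(12) = (1+12) mod 26 = 13 = N
  U(20) + L(11) = (20+11) mod 26 = 5 = F
  F(5) + K(10) = (5+10) mod 26 = 15 = P
  F(5) + M(12) = (5+12) mod 26 = 17 = R
  E(4) + L(11) = (4+11) mod 26 = 15 = P
  R(17) + K(10) = (17+10) mod 26 = 1 = B
Ciphertext: NFPRPB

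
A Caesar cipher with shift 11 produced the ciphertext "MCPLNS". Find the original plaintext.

Step 1: Reverse the shift by subtracting 11 from each letter position.
  M (position 12) -> position (12-11) mod 26 = 1 -> B
  C (position 2) -> position (2-11) mod 26 = 17 -> R
  P (position 15) -> position (15-11) mod 26 = 4 -> E
  L (position 11) -> position (11-11) mod 26 = 0 -> A
  N (position 13) -> position (13-11) mod 26 = 2 -> C
  S (position 18) -> position (18-11) mod 26 = 7 -> H
Decrypted message: BREACH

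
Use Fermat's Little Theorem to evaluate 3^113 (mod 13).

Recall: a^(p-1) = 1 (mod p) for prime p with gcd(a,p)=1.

Step 1: Since 13 is prime, by Fermat's Little Theorem: 3^12 = 1 (mod 13).
Step 2: Reduce exponent: 113 mod 12 = 5.
Step 3: So 3^113 = 3^5 (mod 13).
Step 4: 3^5 mod 13 = 9.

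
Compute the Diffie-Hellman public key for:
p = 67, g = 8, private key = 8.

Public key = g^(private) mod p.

Step 1: A = g^a mod p = 8^8 mod 67.
  8^1 mod 67 = 8
  8^2 mod 67 = (8 * 8) mod 67 = 64
  8^3 mod 67 = (64 * 8) mod 67 = 43
  8^4 mod 67 = (43 * 8) mod 67 = 9
  8^5 mod 67 = (9 * 8) mod 67 = 5
  8^6 mod 67 = (5 * 8) mod 67 = 40
  8^7 mod 67 = (40 * 8) mod 67 = 52
  8^8 mod 67 = (52 * 8) mod 67 = 14
Result: A = 14.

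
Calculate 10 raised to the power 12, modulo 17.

Step 1: Compute 10^12 mod 17 step by step, reducing modulo 17 at each step.
  10^1 mod 17 = 10
  10^2 mod 17 = (10 * 10) mod 17 = 15
  10^3 mod 17 = (15 * 10) mod 17 = 14
  10^4 mod 17 = (14 * 10) mod 17 = 4
  10^5 mod 17 = (4 * 10) mod 17 = 6
  10^6 mod 17 = (6 * 10) mod 17 = 9
  10^7 mod 17 = (9 * 10) mod 17 = 5
  10^8 mod 17 = (5 * 10) mod 17 = 16
  10^9 mod 17 = (16 * 10) mod 17 = 7
  10^10 mod 17 = (7 * 10) mod 17 = 2
  10^11 mod 17 = (2 * 10) mod 17 = 3
  10^12 mod 17 = (3 * 10) mod 17 = 13
Step 2: Result = 13.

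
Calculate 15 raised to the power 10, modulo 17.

Step 1: Compute 15^10 mod 17 step by step, reducing modulo 17 at each step.
  15^1 mod 17 = 15
  15^2 mod 17 = (15 * 15) mod 17 = 4
  15^3 mod 17 = (4 * 15) mod 17 = 9
  15^4 mod 17 = (9 * 15) mod 17 = 16
  15^5 mod 17 = (16 * 15) mod 17 = 2
  15^6 mod 17 = (2 * 15) mod 17 = 13
  15^7 mod 17 = (13 * 15) mod 17 = 8
  15^8 mod 17 = (8 * 15) mod 17 = 1
  15^9 mod 17 = (1 * 15) mod 17 = 15
  15^10 mod 17 = (15 * 15) mod 17 = 4
Step 2: Result = 4.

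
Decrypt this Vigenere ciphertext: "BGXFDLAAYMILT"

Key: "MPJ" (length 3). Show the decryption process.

Step 1: Key 'MPJ' has length 3. Extended key: MPJMPJMPJMPJM
Step 2: Decrypt each position:
  B(1) - M(12) = 15 = P
  G(6) - P(15) = 17 = R
  X(23) - J(9) = 14 = O
  F(5) - M(12) = 19 = T
  D(3) - P(15) = 14 = O
  L(11) - J(9) = 2 = C
  A(0) - M(12) = 14 = O
  A(0) - P(15) = 11 = L
  Y(24) - J(9) = 15 = P
  M(12) - M(12) = 0 = A
  I(8) - P(15) = 19 = T
  L(11) - J(9) = 2 = C
  T(19) - M(12) = 7 = H
Plaintext: PROTOCOLPATCH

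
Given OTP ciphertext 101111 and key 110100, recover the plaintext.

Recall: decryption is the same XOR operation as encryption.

Step 1: XOR ciphertext with key:
  Ciphertext: 101111
  Key:        110100
  XOR:        011011
Step 2: Plaintext = 011011 = 27 in decimal.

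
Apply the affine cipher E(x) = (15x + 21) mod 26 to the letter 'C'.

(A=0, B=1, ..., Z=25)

Step 1: Convert 'C' to number: x = 2.
Step 2: E(2) = (15 * 2 + 21) mod 26 = 51 mod 26 = 25.
Step 3: Convert 25 back to letter: Z.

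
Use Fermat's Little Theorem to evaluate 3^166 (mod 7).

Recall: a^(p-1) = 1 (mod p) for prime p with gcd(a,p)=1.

Step 1: Since 7 is prime, by Fermat's Little Theorem: 3^6 = 1 (mod 7).
Step 2: Reduce exponent: 166 mod 6 = 4.
Step 3: So 3^166 = 3^4 (mod 7).
Step 4: 3^4 mod 7 = 4.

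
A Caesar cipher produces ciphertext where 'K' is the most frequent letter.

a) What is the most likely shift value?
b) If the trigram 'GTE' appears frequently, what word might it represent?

Step 1: In English, 'E' is the most frequent letter (12.7%).
Step 2: The most frequent ciphertext letter is 'K' (position 10).
Step 3: Shift = (10 - 4) mod 26 = 6.
Step 4: Decrypt 'GTE' by shifting back 6:
  G -> A
  T -> N
  E -> Y
Step 5: 'GTE' decrypts to 'ANY'.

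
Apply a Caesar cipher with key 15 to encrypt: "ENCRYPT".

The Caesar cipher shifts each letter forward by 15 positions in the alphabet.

Step 1: For each letter, shift forward by 15 positions (mod 26).
  E (position 4) -> position (4+15) mod 26 = 19 -> T
  N (position 13) -> position (13+15) mod 26 = 2 -> C
  C (position 2) -> position (2+15) mod 26 = 17 -> R
  R (position 17) -> position (17+15) mod 26 = 6 -> G
  Y (position 24) -> position (24+15) mod 26 = 13 -> N
  P (position 15) -> position (15+15) mod 26 = 4 -> E
  T (position 19) -> position (19+15) mod 26 = 8 -> I
Result: TCRGNEI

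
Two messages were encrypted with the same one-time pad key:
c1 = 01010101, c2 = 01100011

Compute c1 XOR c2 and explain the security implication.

Step 1: c1 XOR c2 = (m1 XOR k) XOR (m2 XOR k).
Step 2: By XOR associativity/commutativity: = m1 XOR m2 XOR k XOR k = m1 XOR m2.
Step 3: 01010101 XOR 01100011 = 00110110 = 54.
Step 4: The key cancels out! An attacker learns m1 XOR m2 = 54, revealing the relationship between plaintexts.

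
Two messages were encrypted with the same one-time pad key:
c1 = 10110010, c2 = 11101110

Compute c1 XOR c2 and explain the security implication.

Step 1: c1 XOR c2 = (m1 XOR k) XOR (m2 XOR k).
Step 2: By XOR associativity/commutativity: = m1 XOR m2 XOR k XOR k = m1 XOR m2.
Step 3: 10110010 XOR 11101110 = 01011100 = 92.
Step 4: The key cancels out! An attacker learns m1 XOR m2 = 92, revealing the relationship between plaintexts.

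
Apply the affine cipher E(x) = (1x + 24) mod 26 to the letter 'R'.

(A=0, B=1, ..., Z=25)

Step 1: Convert 'R' to number: x = 17.
Step 2: E(17) = (1 * 17 + 24) mod 26 = 41 mod 26 = 15.
Step 3: Convert 15 back to letter: P.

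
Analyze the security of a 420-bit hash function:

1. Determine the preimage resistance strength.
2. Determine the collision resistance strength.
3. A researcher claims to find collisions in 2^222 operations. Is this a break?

Step 1: Preimage resistance requires brute-force of 2^420 operations.
Step 2: Collision resistance (birthday bound) = 2^(420/2) = 2^210.
Step 3: The claimed attack costs 2^222 operations.
Step 4: Since 2^222 >= 2^210, the claimed attack is no faster than the generic birthday attack, so this does not break collision resistance.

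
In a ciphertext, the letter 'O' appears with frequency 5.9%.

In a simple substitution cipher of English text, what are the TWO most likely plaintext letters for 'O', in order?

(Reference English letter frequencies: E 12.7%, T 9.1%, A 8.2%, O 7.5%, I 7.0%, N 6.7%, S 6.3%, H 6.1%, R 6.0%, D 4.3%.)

Step 1: Observed frequency of 'O' is 5.9%.
Step 2: Compute distances to each reference frequency and sort:
  R (6.0%): difference = 0.1% <-- BEST
  H (6.1%): difference = 0.2% <-- RUNNER-UP
  S (6.3%): difference = 0.4%
  N (6.7%): difference = 0.8%
  I (7.0%): difference = 1.1%
Step 3: Most likely is 'R' (6.0%, diff 0.1%); second most likely is 'H' (6.1%, diff 0.2%).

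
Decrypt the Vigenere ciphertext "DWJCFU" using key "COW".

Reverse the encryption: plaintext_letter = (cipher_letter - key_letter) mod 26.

Step 1: Extend key: COWCOW
Step 2: Decrypt each letter (c - k) mod 26:
  D(3) - C(2) = (3-2) mod 26 = 1 = B
  W(22) - O(14) = (22-14) mod 26 = 8 = I
  J(9) - W(22) = (9-22) mod 26 = 13 = N
  C(2) - C(2) = (2-2) mod 26 = 0 = A
  F(5) - O(14) = (5-14) mod 26 = 17 = R
  U(20) - W(22) = (20-22) mod 26 = 24 = Y
Plaintext: BINARY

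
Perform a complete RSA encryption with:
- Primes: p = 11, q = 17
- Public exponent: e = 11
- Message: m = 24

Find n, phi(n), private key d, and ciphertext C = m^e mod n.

Step 1: n = 11 * 17 = 187.
Step 2: phi(n) = (11-1)(17-1) = 10 * 16 = 160.
Step 3: Find d = 11^(-1) mod 160 = 131.
  Verify: 11 * 131 = 1441 = 1 (mod 160).
Step 4: C = 24^11 mod 187 = 167.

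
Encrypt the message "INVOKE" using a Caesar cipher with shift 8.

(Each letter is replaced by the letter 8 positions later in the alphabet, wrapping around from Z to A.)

Step 1: For each letter, shift forward by 8 positions (mod 26).
  I (position 8) -> position (8+8) mod 26 = 16 -> Q
  N (position 13) -> position (13+8) mod 26 = 21 -> V
  V (position 21) -> position (21+8) mod 26 = 3 -> D
  O (position 14) -> position (14+8) mod 26 = 22 -> W
  K (position 10) -> position (10+8) mod 26 = 18 -> S
  E (position 4) -> position (4+8) mod 26 = 12 -> M
Result: QVDWSM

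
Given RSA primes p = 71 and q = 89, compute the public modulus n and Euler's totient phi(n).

Step 1: n = p * q = 71 * 89 = 6319.
Step 2: phi(n) = (p-1)(q-1) = 70 * 88 = 6160.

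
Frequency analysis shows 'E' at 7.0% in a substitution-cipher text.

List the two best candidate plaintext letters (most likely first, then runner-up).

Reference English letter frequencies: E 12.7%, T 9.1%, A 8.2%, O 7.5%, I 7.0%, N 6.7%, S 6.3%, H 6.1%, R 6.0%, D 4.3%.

Step 1: Observed frequency of 'E' is 7.0%.
Step 2: Compute distances to each reference frequency and sort:
  I (7.0%): difference = 0.0% <-- BEST
  N (6.7%): difference = 0.3% <-- RUNNER-UP
  O (7.5%): difference = 0.5%
  S (6.3%): difference = 0.7%
  H (6.1%): difference = 0.9%
Step 3: Most likely is 'I' (7.0%, diff 0.0%); second most likely is 'N' (6.7%, diff 0.3%).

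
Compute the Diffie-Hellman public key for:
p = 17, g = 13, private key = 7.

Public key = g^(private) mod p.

Step 1: A = g^a mod p = 13^7 mod 17.
  13^1 mod 17 = 13
  13^2 mod 17 = (13 * 13) mod 17 = 16
  13^3 mod 17 = (16 * 13) mod 17 = 4
  13^4 mod 17 = (4 * 13) mod 17 = 1
  13^5 mod 17 = (1 * 13) mod 17 = 13
  13^6 mod 17 = (13 * 13) mod 17 = 16
  13^7 mod 17 = (16 * 13) mod 17 = 4
Result: A = 4.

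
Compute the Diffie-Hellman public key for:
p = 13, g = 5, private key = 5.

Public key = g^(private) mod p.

Step 1: A = g^a mod p = 5^5 mod 13.
  5^1 mod 13 = 5
  5^2 mod 13 = (5 * 5) mod 13 = 12
  5^3 mod 13 = (12 * 5) mod 13 = 8
  5^4 mod 13 = (8 * 5) mod 13 = 1
  5^5 mod 13 = (1 * 5) mod 13 = 5
Result: A = 5.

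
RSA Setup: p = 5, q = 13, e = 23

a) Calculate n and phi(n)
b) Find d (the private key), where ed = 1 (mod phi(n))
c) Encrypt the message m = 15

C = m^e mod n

Step 1: n = 5 * 13 = 65.
Step 2: phi(n) = (5-1)(13-1) = 4 * 12 = 48.
Step 3: Find d = 23^(-1) mod 48 = 23.
  Verify: 23 * 23 = 529 = 1 (mod 48).
Step 4: C = 15^23 mod 65 = 20.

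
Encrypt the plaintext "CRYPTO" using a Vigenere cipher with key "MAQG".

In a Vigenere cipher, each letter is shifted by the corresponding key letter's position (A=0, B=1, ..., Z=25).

Step 1: Repeat key to match plaintext length:
  Plaintext: CRYPTO
  Key:       MAQGMA
Step 2: Encrypt each letter:
  C(2) + M(12) = (2+12) mod 26 = 14 = O
  R(17) + A(0) = (17+0) mod 26 = 17 = R
  Y(24) + Q(16) = (24+16) mod 26 = 14 = O
  P(15) + G(6) = (15+6) mod 26 = 21 = V
  T(19) + M(12) = (19+12) mod 26 = 5 = F
  O(14) + A(0) = (14+0) mod 26 = 14 = O
Ciphertext: OROVFO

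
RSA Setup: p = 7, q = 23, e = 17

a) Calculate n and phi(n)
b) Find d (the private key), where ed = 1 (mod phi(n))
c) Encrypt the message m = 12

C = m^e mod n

Step 1: n = 7 * 23 = 161.
Step 2: phi(n) = (7-1)(23-1) = 6 * 22 = 132.
Step 3: Find d = 17^(-1) mod 132 = 101.
  Verify: 17 * 101 = 1717 = 1 (mod 132).
Step 4: C = 12^17 mod 161 = 101.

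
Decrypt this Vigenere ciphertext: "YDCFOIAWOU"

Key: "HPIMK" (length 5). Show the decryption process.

Step 1: Key 'HPIMK' has length 5. Extended key: HPIMKHPIMK
Step 2: Decrypt each position:
  Y(24) - H(7) = 17 = R
  D(3) - P(15) = 14 = O
  C(2) - I(8) = 20 = U
  F(5) - M(12) = 19 = T
  O(14) - K(10) = 4 = E
  I(8) - H(7) = 1 = B
  A(0) - P(15) = 11 = L
  W(22) - I(8) = 14 = O
  O(14) - M(12) = 2 = C
  U(20) - K(10) = 10 = K
Plaintext: ROUTEBLOCK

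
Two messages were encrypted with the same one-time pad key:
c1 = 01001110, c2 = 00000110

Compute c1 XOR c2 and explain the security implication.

Step 1: c1 XOR c2 = (m1 XOR k) XOR (m2 XOR k).
Step 2: By XOR associativity/commutativity: = m1 XOR m2 XOR k XOR k = m1 XOR m2.
Step 3: 01001110 XOR 00000110 = 01001000 = 72.
Step 4: The key cancels out! An attacker learns m1 XOR m2 = 72, revealing the relationship between plaintexts.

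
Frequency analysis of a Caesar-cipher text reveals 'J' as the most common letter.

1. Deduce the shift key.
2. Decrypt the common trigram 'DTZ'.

Step 1: In English, 'E' is the most frequent letter (12.7%).
Step 2: The most frequent ciphertext letter is 'J' (position 9).
Step 3: Shift = (9 - 4) mod 26 = 5.
Step 4: Decrypt 'DTZ' by shifting back 5:
  D -> Y
  T -> O
  Z -> U
Step 5: 'DTZ' decrypts to 'YOU'.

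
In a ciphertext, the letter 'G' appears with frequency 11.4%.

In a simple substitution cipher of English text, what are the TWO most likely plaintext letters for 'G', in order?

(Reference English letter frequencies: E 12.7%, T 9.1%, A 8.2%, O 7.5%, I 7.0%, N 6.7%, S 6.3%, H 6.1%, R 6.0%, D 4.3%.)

Step 1: Observed frequency of 'G' is 11.4%.
Step 2: Compute distances to each reference frequency and sort:
  E (12.7%): difference = 1.3% <-- BEST
  T (9.1%): difference = 2.3% <-- RUNNER-UP
  A (8.2%): difference = 3.2%
  O (7.5%): difference = 3.9%
  I (7.0%): difference = 4.4%
Step 3: Most likely is 'E' (12.7%, diff 1.3%); second most likely is 'T' (9.1%, diff 2.3%).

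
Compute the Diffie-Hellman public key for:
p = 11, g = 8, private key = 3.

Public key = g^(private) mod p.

Step 1: A = g^a mod p = 8^3 mod 11.
  8^1 mod 11 = 8
  8^2 mod 11 = (8 * 8) mod 11 = 9
  8^3 mod 11 = (9 * 8) mod 11 = 6
Result: A = 6.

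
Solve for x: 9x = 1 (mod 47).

Step 1: We need x such that 9 * x = 1 (mod 47).
Step 2: Using the extended Euclidean algorithm or trial:
  9 * 21 = 189 = 4 * 47 + 1.
Step 3: Since 189 mod 47 = 1, the inverse is x = 21.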